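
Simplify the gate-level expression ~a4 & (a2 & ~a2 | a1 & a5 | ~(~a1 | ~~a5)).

~a4 & (a2 & ~a2 | a1 & a5 | ~(~a1 | ~~a5))
= ~a4 & (a1 & a5 | ~(~a1 | ~~a5))
= ~a4 & (a1 & a5 | a1 & ~a5)
= ~a4 & a1

~a4 & a1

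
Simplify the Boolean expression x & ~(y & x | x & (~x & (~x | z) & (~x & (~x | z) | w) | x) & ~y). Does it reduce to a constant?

x & ~(y & x | x & (~x & (~x | z) & (~x & (~x | z) | w) | x) & ~y)
= x & ~(y & x | x & (~x & (~x | z) | x) & ~y)   [absorption]
= x & ~(y & x | x & (~x | x) & ~y)   [absorption]
= x & ~(y & x | x & ~y)   [complement / identity]
= x & ~x   [distribution]
= 0   [complement]

0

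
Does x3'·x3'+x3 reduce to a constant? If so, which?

yes, True

x3'·x3'+x3
= x3'+x3   (idempotence)
= 1   (complement)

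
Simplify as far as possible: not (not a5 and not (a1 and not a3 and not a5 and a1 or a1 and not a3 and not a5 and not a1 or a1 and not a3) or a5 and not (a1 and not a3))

a1 and not a3

not (not a5 and not (a1 and not a3 and not a5 and a1 or a1 and not a3 and not a5 and not a1 or a1 and not a3) or a5 and not (a1 and not a3))
= not (not a5 and not (a1 and not a3 and not a5 or a1 and not a3) or a5 and not (a1 and not a3))
= not (not a5 and not (a1 and not a3) or a5 and not (a1 and not a3))
= not not (a1 and not a3)
= a1 and not a3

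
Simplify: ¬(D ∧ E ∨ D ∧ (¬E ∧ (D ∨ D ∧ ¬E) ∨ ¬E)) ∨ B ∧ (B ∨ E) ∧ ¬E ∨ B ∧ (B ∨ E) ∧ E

¬D ∨ B

¬(D ∧ E ∨ D ∧ (¬E ∧ (D ∨ D ∧ ¬E) ∨ ¬E)) ∨ B ∧ (B ∨ E) ∧ ¬E ∨ B ∧ (B ∨ E) ∧ E
= ¬(D ∧ E ∨ D ∧ (¬E ∧ (D ∨ D ∧ ¬E) ∨ ¬E)) ∨ B ∧ (B ∨ E)   [distribution]
= ¬(D ∧ E ∨ D ∧ (¬E ∧ (D ∨ D ∧ ¬E) ∨ ¬E)) ∨ B   [absorption]
= ¬(D ∧ E ∨ D ∧ (¬E ∧ D ∨ ¬E)) ∨ B   [absorption]
= ¬(D ∧ E ∨ D ∧ ¬E) ∨ B   [absorption]
= ¬D ∨ B   [distribution]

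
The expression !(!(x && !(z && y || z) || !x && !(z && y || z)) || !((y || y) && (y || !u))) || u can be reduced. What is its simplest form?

!(!(x && !(z && y || z) || !x && !(z && y || z)) || !((y || y) && (y || !u))) || u
= !(!!(z && y || z) || !((y || y) && (y || !u))) || u   (distribution)
= !(!!(z && y || z) || !(y || y && !u)) || u   (distribution)
= !(!!z || !(y || y && !u)) || u   (absorption)
= !z && (y || y && !u) || u   (De Morgan)
= !z && y || u   (absorption)

!z && y || u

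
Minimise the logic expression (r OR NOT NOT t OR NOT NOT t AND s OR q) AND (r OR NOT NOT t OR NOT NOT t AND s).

r OR t

(r OR NOT NOT t OR NOT NOT t AND s OR q) AND (r OR NOT NOT t OR NOT NOT t AND s)
= r OR NOT NOT t OR NOT NOT t AND s   [absorption]
= r OR NOT NOT t   [absorption]
= r OR t   [double negation]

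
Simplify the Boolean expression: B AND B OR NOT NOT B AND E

B AND B OR NOT NOT B AND E
= B AND B OR B AND E   [double negation]
= B OR B AND E   [idempotence]
= B   [absorption]

B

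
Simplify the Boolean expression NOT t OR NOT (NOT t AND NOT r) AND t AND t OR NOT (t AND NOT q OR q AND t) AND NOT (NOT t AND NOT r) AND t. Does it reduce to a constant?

NOT t OR NOT (NOT t AND NOT r) AND t AND t OR NOT (t AND NOT q OR q AND t) AND NOT (NOT t AND NOT r) AND t
= NOT t OR NOT (NOT t AND NOT r) AND t AND t OR NOT t AND NOT (NOT t AND NOT r) AND t   (distribution)
= NOT t OR NOT (NOT t AND NOT r) AND t   (distribution)
= NOT t OR (t OR r) AND t   (De Morgan)
= NOT t OR t   (absorption)
= TRUE   (complement)

TRUE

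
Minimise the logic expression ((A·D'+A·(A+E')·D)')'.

A

((A·D'+A·(A+E')·D)')'
= ((A·D'+A·D)')'   (absorption)
= (A')'   (distribution)
= A   (double negation)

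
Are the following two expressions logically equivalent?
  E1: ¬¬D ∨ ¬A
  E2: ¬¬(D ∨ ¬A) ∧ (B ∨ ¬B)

Yes

E1: ¬¬D ∨ ¬A
    = D ∨ ¬A
E2: ¬¬(D ∨ ¬A) ∧ (B ∨ ¬B)
    = ¬¬(D ∨ ¬A)
    = D ∨ ¬A
Both reduce to D ∨ ¬A, so they are equivalent.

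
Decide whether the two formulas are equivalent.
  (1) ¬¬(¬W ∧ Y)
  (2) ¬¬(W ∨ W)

E1: ¬¬(¬W ∧ Y)
    = ¬W ∧ Y
E2: ¬¬(W ∨ W)
    = W ∨ W
    = W
These differ: at W=1, Y=0, E1 = 0 but E2 = 1.

No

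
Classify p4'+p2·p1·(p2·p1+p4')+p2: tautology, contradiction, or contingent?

contingent

p4'+p2·p1·(p2·p1+p4')+p2
= p4'+p2·p1+p2   (absorption)
= p4'+p2   (absorption)
This depends on p2, p4, so it is not a constant.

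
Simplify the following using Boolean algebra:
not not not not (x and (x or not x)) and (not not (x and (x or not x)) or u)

x

not not not not (x and (x or not x)) and (not not (x and (x or not x)) or u)
= not not (x and (x or not x)) and (not not (x and (x or not x)) or u)   — double negation
= not not (x and (x or not x))   — absorption
= x and (x or not x)   — double negation
= x   — complement / identity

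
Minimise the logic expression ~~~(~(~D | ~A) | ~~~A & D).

~~~(~(~D | ~A) | ~~~A & D)
= ~(~(~D | ~A) | ~~~A & D)   [double negation]
= ~(D & A | ~~~A & D)   [De Morgan]
= ~(D & A | ~A & D)   [double negation]
= ~D   [distribution]

~D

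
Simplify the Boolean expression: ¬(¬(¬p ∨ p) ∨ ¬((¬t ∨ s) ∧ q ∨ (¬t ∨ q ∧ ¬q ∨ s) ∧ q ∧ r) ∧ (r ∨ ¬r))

¬(¬(¬p ∨ p) ∨ ¬((¬t ∨ s) ∧ q ∨ (¬t ∨ q ∧ ¬q ∨ s) ∧ q ∧ r) ∧ (r ∨ ¬r))
= ¬(¬(¬p ∨ p) ∨ ¬((¬t ∨ s) ∧ q ∨ (¬t ∨ q ∧ ¬q ∨ s) ∧ q ∧ r))   (complement / identity)
= ¬(¬(¬p ∨ p) ∨ ¬((¬t ∨ s) ∧ q ∨ (¬t ∨ s) ∧ q ∧ r))   (complement / identity)
= ¬(¬(¬p ∨ p) ∨ ¬((¬t ∨ s) ∧ q))   (absorption)
= (¬p ∨ p) ∧ (¬t ∨ s) ∧ q   (De Morgan)
= (¬t ∨ s) ∧ q   (complement / identity)

(¬t ∨ s) ∧ q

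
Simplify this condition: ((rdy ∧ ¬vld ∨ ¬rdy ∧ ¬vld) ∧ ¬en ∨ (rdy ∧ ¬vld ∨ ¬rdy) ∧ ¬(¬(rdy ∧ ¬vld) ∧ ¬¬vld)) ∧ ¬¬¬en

¬vld ∧ ¬en

((rdy ∧ ¬vld ∨ ¬rdy ∧ ¬vld) ∧ ¬en ∨ (rdy ∧ ¬vld ∨ ¬rdy) ∧ ¬(¬(rdy ∧ ¬vld) ∧ ¬¬vld)) ∧ ¬¬¬en
= ((rdy ∧ ¬vld ∨ ¬rdy ∧ ¬vld) ∧ ¬en ∨ (rdy ∧ ¬vld ∨ ¬rdy) ∧ (rdy ∧ ¬vld ∨ ¬vld)) ∧ ¬¬¬en
= ((rdy ∧ ¬vld ∨ ¬rdy ∧ ¬vld) ∧ ¬en ∨ rdy ∧ ¬vld ∨ ¬rdy ∧ ¬vld) ∧ ¬¬¬en
= (rdy ∧ ¬vld ∨ ¬rdy ∧ ¬vld) ∧ ¬¬¬en
= ¬vld ∧ ¬¬¬en
= ¬vld ∧ ¬en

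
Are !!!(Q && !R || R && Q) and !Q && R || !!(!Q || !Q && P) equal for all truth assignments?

E1: !!!(Q && !R || R && Q)
    = !(Q && !R || R && Q)   — double negation
    = !Q   — distribution
E2: !Q && R || !!(!Q || !Q && P)
    = !Q && R || !!!Q   — absorption
    = !Q && R || !Q   — double negation
    = !Q   — absorption
Both reduce to !Q, so they are equivalent.

Yes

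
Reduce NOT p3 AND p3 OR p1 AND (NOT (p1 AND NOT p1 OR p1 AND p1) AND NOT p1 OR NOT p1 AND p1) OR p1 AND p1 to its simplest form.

p1

NOT p3 AND p3 OR p1 AND (NOT (p1 AND NOT p1 OR p1 AND p1) AND NOT p1 OR NOT p1 AND p1) OR p1 AND p1
= p1 AND (NOT (p1 AND NOT p1 OR p1 AND p1) AND NOT p1 OR NOT p1 AND p1) OR p1 AND p1   (complement / identity)
= p1 AND (NOT p1 AND NOT p1 OR NOT p1 AND p1) OR p1 AND p1   (distribution)
= p1 AND NOT p1 OR p1 AND p1   (distribution)
= p1   (distribution)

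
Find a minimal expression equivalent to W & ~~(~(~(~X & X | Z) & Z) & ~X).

W & ~X

W & ~~(~(~(~X & X | Z) & Z) & ~X)
= W & ~~(~(~Z & Z) & ~X)   (complement / identity)
= W & ~(~Z & Z | X)   (De Morgan)
= W & ~X   (complement / identity)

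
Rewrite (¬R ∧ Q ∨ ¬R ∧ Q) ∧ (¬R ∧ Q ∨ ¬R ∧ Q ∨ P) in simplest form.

(¬R ∧ Q ∨ ¬R ∧ Q) ∧ (¬R ∧ Q ∨ ¬R ∧ Q ∨ P)
= ¬R ∧ Q ∨ ¬R ∧ Q   (absorption)
= ¬R ∧ Q   (idempotence)

¬R ∧ Q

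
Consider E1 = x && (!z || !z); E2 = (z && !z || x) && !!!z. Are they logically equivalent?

Yes

E1: x && (!z || !z)
    = x && !z   [idempotence]
E2: (z && !z || x) && !!!z
    = x && !!!z   [complement / identity]
    = x && !z   [double negation]
Both reduce to x && !z, so they are equivalent.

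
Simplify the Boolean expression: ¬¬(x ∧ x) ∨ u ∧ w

x ∨ u ∧ w

¬¬(x ∧ x) ∨ u ∧ w
= ¬¬x ∨ u ∧ w
= x ∨ u ∧ w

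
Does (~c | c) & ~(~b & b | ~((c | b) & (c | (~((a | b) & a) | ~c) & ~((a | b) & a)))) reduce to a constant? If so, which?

no

(~c | c) & ~(~b & b | ~((c | b) & (c | (~((a | b) & a) | ~c) & ~((a | b) & a))))
= (~c | c) & ~~((c | b) & (c | (~((a | b) & a) | ~c) & ~((a | b) & a)))
= (~c | c) & ~~((c | b) & (c | ~((a | b) & a)))
= (~c | c) & ~~(b & ~((a | b) & a) | c)
= (~c | c) & ~~(b & ~a | c)
= (~c | c) & (b & ~a | c)
= b & ~a | c
This depends on a, b, c, so it is not a constant.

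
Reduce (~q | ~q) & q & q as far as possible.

0

(~q | ~q) & q & q
= ~q & q & q
= ~q & q
= 0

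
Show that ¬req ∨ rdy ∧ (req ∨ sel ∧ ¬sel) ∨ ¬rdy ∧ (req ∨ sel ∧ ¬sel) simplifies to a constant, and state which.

¬req ∨ rdy ∧ (req ∨ sel ∧ ¬sel) ∨ ¬rdy ∧ (req ∨ sel ∧ ¬sel)
= ¬req ∨ req ∨ sel ∧ ¬sel
= ¬req ∨ req
= True

True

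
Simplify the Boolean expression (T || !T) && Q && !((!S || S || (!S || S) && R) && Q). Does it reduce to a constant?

(T || !T) && Q && !((!S || S || (!S || S) && R) && Q)
= (T || !T) && Q && !((!S || S) && Q)   [absorption]
= Q && !((!S || S) && Q)   [complement / identity]
= Q && !Q   [complement / identity]
= false   [complement]

false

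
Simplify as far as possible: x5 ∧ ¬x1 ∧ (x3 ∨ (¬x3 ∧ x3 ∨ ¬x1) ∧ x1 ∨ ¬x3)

x5 ∧ ¬x1

x5 ∧ ¬x1 ∧ (x3 ∨ (¬x3 ∧ x3 ∨ ¬x1) ∧ x1 ∨ ¬x3)
= x5 ∧ ¬x1 ∧ (x3 ∨ ¬x1 ∧ x1 ∨ ¬x3)   — complement / identity
= x5 ∧ ¬x1 ∧ (x3 ∨ ¬x3)   — complement / identity
= x5 ∧ ¬x1   — complement / identity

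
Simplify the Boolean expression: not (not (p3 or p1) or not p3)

p3

not (not (p3 or p1) or not p3)
= (p3 or p1) and p3   [De Morgan]
= p3   [absorption]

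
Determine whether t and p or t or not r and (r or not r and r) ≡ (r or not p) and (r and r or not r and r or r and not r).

E1: t and p or t or not r and (r or not r and r)
    = t and p or t or not r and r   [complement / identity]
    = t and p or t   [complement / identity]
    = t   [absorption]
E2: (r or not p) and (r and r or not r and r or r and not r)
    = (r or not p) and (r or r and not r)   [distribution]
    = (r or not p) and r   [complement / identity]
    = r   [absorption]
These differ: at p=1, r=0, t=1, E1 = 1 but E2 = 0.

No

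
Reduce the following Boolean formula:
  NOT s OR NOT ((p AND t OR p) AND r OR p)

NOT s OR NOT ((p AND t OR p) AND r OR p)
= NOT s OR NOT (p AND r OR p)   — absorption
= NOT s OR NOT p   — absorption

NOT s OR NOT p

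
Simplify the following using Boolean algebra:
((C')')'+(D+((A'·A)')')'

((C')')'+(D+((A'·A)')')'
= ((C')')'+(D+A'·A)'   (double negation)
= ((C')')'+D'   (complement / identity)
= C'+D'   (double negation)

C'+D'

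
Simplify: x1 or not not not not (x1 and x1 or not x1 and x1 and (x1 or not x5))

x1

x1 or not not not not (x1 and x1 or not x1 and x1 and (x1 or not x5))
= x1 or not not not not (x1 and x1 or not x1 and x1)
= x1 or not not not not x1
= x1 or not not x1
= x1 or x1
= x1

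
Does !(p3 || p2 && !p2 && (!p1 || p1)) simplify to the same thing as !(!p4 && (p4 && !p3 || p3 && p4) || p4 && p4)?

E1: !(p3 || p2 && !p2 && (!p1 || p1))
    = !(p3 || p2 && !p2)
    = !p3
E2: !(!p4 && (p4 && !p3 || p3 && p4) || p4 && p4)
    = !(!p4 && p4 || p4 && p4)
    = !p4
These differ: at p1=0, p2=0, p3=0, p4=1, E1 = 1 but E2 = 0.

No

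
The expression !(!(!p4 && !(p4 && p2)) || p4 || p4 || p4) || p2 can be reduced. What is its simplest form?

!(!(!p4 && !(p4 && p2)) || p4 || p4 || p4) || p2
= !(p4 || p4 && p2 || p4 || p4 || p4) || p2   [De Morgan]
= !(p4 || p4 || p4 || p4) || p2   [absorption]
= !(p4 || p4) || p2   [idempotence]
= !p4 || p2   [idempotence]

!p4 || p2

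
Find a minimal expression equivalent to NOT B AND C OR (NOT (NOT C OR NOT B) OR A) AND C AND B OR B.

C OR B

NOT B AND C OR (NOT (NOT C OR NOT B) OR A) AND C AND B OR B
= NOT B AND C OR (C AND B OR A) AND C AND B OR B   (De Morgan)
= NOT B AND C OR C AND B OR B   (absorption)
= C OR B   (distribution)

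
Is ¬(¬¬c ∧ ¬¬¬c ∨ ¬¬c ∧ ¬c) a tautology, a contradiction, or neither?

¬(¬¬c ∧ ¬¬¬c ∨ ¬¬c ∧ ¬c)
= ¬(¬¬c ∧ ¬c ∨ ¬¬c ∧ ¬c)   — double negation
= ¬(¬¬c ∧ ¬c)   — idempotence
= ¬c ∨ c   — De Morgan
= True   — complement

tautology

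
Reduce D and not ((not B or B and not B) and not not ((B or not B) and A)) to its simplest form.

D and not ((not B or B and not B) and not not ((B or not B) and A))
= D and not (not B and not not ((B or not B) and A))   (complement / identity)
= D and not (not B and not not A)   (complement / identity)
= D and (B or not A)   (De Morgan)

D and (B or not A)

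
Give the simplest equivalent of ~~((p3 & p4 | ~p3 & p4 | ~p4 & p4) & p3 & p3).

~~((p3 & p4 | ~p3 & p4 | ~p4 & p4) & p3 & p3)
= (p3 & p4 | ~p3 & p4 | ~p4 & p4) & p3 & p3   — double negation
= (p4 | ~p4 & p4) & p3 & p3   — distribution
= (p4 | ~p4 & p4) & p3   — idempotence
= p4 & p3   — complement / identity

p4 & p3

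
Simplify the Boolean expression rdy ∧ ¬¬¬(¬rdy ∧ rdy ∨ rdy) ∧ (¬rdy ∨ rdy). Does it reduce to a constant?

False

rdy ∧ ¬¬¬(¬rdy ∧ rdy ∨ rdy) ∧ (¬rdy ∨ rdy)
= rdy ∧ ¬¬¬rdy ∧ (¬rdy ∨ rdy)
= rdy ∧ ¬¬¬rdy
= rdy ∧ ¬rdy
= False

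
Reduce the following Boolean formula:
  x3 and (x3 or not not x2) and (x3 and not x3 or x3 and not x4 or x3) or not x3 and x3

x3

x3 and (x3 or not not x2) and (x3 and not x3 or x3 and not x4 or x3) or not x3 and x3
= x3 and (x3 or x2) and (x3 and not x3 or x3 and not x4 or x3) or not x3 and x3   (double negation)
= x3 and (x3 or x2) and (x3 and not x3 or x3 and not x4 or x3)   (complement / identity)
= x3 and (x3 and not x3 or x3 and not x4 or x3)   (absorption)
= x3 and (x3 and not x3 or x3)   (absorption)
= x3 and x3   (complement / identity)
= x3   (idempotence)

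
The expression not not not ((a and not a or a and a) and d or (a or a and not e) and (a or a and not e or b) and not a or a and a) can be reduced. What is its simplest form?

not a

not not not ((a and not a or a and a) and d or (a or a and not e) and (a or a and not e or b) and not a or a and a)
= not not not ((a and not a or a and a) and d or (a or a and not e) and not a or a and a)
= not not not ((a and not a or a and a) and d or a and not a or a and a)
= not not not (a and not a or a and a)
= not not not a
= not a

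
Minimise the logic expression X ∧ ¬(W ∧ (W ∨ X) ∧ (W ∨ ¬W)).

X ∧ ¬(W ∧ (W ∨ X) ∧ (W ∨ ¬W))
= X ∧ ¬(W ∧ (W ∨ X))   — complement / identity
= X ∧ ¬W   — absorption

X ∧ ¬W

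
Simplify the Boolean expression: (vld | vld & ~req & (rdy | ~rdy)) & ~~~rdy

(vld | vld & ~req & (rdy | ~rdy)) & ~~~rdy
= (vld | vld & ~req & (rdy | ~rdy)) & ~rdy   — double negation
= (vld | vld & ~req) & ~rdy   — complement / identity
= vld & ~rdy   — absorption

vld & ~rdy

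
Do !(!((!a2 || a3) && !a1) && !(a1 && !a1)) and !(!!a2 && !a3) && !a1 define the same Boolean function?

E1: !(!((!a2 || a3) && !a1) && !(a1 && !a1))
    = (!a2 || a3) && !a1 || a1 && !a1   [De Morgan]
    = (!a2 || a3) && !a1   [complement / identity]
E2: !(!!a2 && !a3) && !a1
    = (!a2 || a3) && !a1   [De Morgan]
Both reduce to (!a2 || a3) && !a1, so they are equivalent.

Yes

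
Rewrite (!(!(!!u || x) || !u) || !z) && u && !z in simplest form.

(!(!(!!u || x) || !u) || !z) && u && !z
= (!(!(u || x) || !u) || !z) && u && !z   (double negation)
= ((u || x) && u || !z) && u && !z   (De Morgan)
= (u || !z) && u && !z   (absorption)
= u && !z   (absorption)

u && !z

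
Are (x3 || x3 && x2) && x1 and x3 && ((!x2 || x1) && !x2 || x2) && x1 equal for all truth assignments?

E1: (x3 || x3 && x2) && x1
    = x3 && x1
E2: x3 && ((!x2 || x1) && !x2 || x2) && x1
    = x3 && (!x2 || x2) && x1
    = x3 && x1
Both reduce to x3 && x1, so they are equivalent.

Yes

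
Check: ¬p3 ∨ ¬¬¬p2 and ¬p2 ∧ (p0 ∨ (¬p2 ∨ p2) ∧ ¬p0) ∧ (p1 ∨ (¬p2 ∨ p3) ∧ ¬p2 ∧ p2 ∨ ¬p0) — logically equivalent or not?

No

E1: ¬p3 ∨ ¬¬¬p2
    = ¬p3 ∨ ¬p2   [double negation]
E2: ¬p2 ∧ (p0 ∨ (¬p2 ∨ p2) ∧ ¬p0) ∧ (p1 ∨ (¬p2 ∨ p3) ∧ ¬p2 ∧ p2 ∨ ¬p0)
    = ¬p2 ∧ (p0 ∨ (¬p2 ∨ p2) ∧ ¬p0) ∧ (p1 ∨ ¬p2 ∧ p2 ∨ ¬p0)   [absorption]
    = ¬p2 ∧ (p0 ∨ (¬p2 ∨ p2) ∧ ¬p0) ∧ (p1 ∨ ¬p0)   [complement / identity]
    = ¬p2 ∧ (p0 ∨ ¬p0) ∧ (p1 ∨ ¬p0)   [complement / identity]
    = ¬p2 ∧ (p1 ∨ ¬p0)   [complement / identity]
These differ: at p0=1, p1=0, p2=1, p3=0, E1 = 1 but E2 = 0.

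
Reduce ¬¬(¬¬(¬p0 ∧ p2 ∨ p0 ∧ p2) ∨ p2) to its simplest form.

p2

¬¬(¬¬(¬p0 ∧ p2 ∨ p0 ∧ p2) ∨ p2)
= ¬¬(¬p0 ∧ p2 ∨ p0 ∧ p2 ∨ p2)   — double negation
= ¬p0 ∧ p2 ∨ p0 ∧ p2 ∨ p2   — double negation
= p2 ∨ p2   — distribution
= p2   — idempotence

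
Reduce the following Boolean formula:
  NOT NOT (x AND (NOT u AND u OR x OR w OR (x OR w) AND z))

x

NOT NOT (x AND (NOT u AND u OR x OR w OR (x OR w) AND z))
= NOT NOT (x AND (x OR w OR (x OR w) AND z))   [complement / identity]
= NOT NOT (x AND (x OR w))   [absorption]
= NOT NOT x   [absorption]
= x   [double negation]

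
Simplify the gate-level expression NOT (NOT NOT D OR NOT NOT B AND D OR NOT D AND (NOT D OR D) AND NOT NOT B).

NOT D AND NOT B

NOT (NOT NOT D OR NOT NOT B AND D OR NOT D AND (NOT D OR D) AND NOT NOT B)
= NOT (NOT NOT D OR NOT NOT B AND D OR NOT D AND NOT NOT B)   [complement / identity]
= NOT (NOT NOT D OR NOT NOT B)   [distribution]
= NOT D AND NOT B   [De Morgan]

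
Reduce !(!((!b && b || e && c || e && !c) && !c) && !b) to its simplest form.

!(!((!b && b || e && c || e && !c) && !c) && !b)
= !(!((e && c || e && !c) && !c) && !b)   (complement / identity)
= !(!(e && !c) && !b)   (distribution)
= e && !c || b   (De Morgan)

e && !c || b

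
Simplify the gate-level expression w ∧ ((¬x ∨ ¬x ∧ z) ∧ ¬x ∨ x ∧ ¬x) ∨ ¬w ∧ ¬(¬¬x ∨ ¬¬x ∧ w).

¬x

w ∧ ((¬x ∨ ¬x ∧ z) ∧ ¬x ∨ x ∧ ¬x) ∨ ¬w ∧ ¬(¬¬x ∨ ¬¬x ∧ w)
= w ∧ (¬x ∧ ¬x ∨ x ∧ ¬x) ∨ ¬w ∧ ¬(¬¬x ∨ ¬¬x ∧ w)   — absorption
= w ∧ (¬x ∧ ¬x ∨ x ∧ ¬x) ∨ ¬w ∧ ¬¬¬x   — absorption
= w ∧ (¬x ∧ ¬x ∨ x ∧ ¬x) ∨ ¬w ∧ ¬x   — double negation
= w ∧ ¬x ∨ ¬w ∧ ¬x   — distribution
= ¬x   — distribution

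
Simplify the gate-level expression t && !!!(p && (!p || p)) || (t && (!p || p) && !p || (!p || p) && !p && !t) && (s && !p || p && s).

(t || s) && !p

t && !!!(p && (!p || p)) || (t && (!p || p) && !p || (!p || p) && !p && !t) && (s && !p || p && s)
= t && !!!(p && (!p || p)) || (!p || p) && !p && (s && !p || p && s)   [distribution]
= t && !(p && (!p || p)) || (!p || p) && !p && (s && !p || p && s)   [double negation]
= t && !(p && (!p || p)) || (!p || p) && !p && s   [distribution]
= t && !p || (!p || p) && !p && s   [complement / identity]
= t && !p || !p && s   [complement / identity]
= (t || s) && !p   [distribution]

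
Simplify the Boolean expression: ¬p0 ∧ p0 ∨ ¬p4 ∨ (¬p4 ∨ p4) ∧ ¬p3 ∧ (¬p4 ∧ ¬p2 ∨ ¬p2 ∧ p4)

¬p4 ∨ ¬p3 ∧ ¬p2

¬p0 ∧ p0 ∨ ¬p4 ∨ (¬p4 ∨ p4) ∧ ¬p3 ∧ (¬p4 ∧ ¬p2 ∨ ¬p2 ∧ p4)
= ¬p0 ∧ p0 ∨ ¬p4 ∨ ¬p3 ∧ (¬p4 ∧ ¬p2 ∨ ¬p2 ∧ p4)
= ¬p0 ∧ p0 ∨ ¬p4 ∨ ¬p3 ∧ ¬p2
= ¬p4 ∨ ¬p3 ∧ ¬p2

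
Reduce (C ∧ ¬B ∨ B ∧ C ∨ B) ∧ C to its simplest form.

C

(C ∧ ¬B ∨ B ∧ C ∨ B) ∧ C
= (C ∨ B) ∧ C   — distribution
= C   — absorption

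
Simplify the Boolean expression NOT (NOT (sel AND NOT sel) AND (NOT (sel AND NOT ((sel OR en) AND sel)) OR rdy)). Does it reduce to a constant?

NOT (NOT (sel AND NOT sel) AND (NOT (sel AND NOT ((sel OR en) AND sel)) OR rdy))
= NOT (NOT (sel AND NOT sel) AND (NOT (sel AND NOT sel) OR rdy))
= NOT NOT (sel AND NOT sel)
= sel AND NOT sel
= FALSE

FALSE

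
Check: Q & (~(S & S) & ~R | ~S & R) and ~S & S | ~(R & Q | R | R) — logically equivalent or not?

E1: Q & (~(S & S) & ~R | ~S & R)
    = Q & (~S & ~R | ~S & R)   [idempotence]
    = Q & ~S   [distribution]
E2: ~S & S | ~(R & Q | R | R)
    = ~(R & Q | R | R)   [complement / identity]
    = ~(R | R)   [absorption]
    = ~R   [idempotence]
These differ: at Q=0, R=0, S=1, E1 = 0 but E2 = 1.

No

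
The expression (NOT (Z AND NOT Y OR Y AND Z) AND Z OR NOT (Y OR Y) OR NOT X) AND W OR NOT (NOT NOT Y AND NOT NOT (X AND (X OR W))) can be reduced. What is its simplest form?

(NOT (Z AND NOT Y OR Y AND Z) AND Z OR NOT (Y OR Y) OR NOT X) AND W OR NOT (NOT NOT Y AND NOT NOT (X AND (X OR W)))
= (NOT (Z AND NOT Y OR Y AND Z) AND Z OR NOT Y OR NOT X) AND W OR NOT (NOT NOT Y AND NOT NOT (X AND (X OR W)))   — idempotence
= (NOT Z AND Z OR NOT Y OR NOT X) AND W OR NOT (NOT NOT Y AND NOT NOT (X AND (X OR W)))   — distribution
= (NOT Z AND Z OR NOT Y OR NOT X) AND W OR NOT (NOT NOT Y AND NOT NOT X)   — absorption
= (NOT Z AND Z OR NOT Y OR NOT X) AND W OR NOT Y OR NOT X   — De Morgan
= (NOT Y OR NOT X) AND W OR NOT Y OR NOT X   — complement / identity
= NOT Y OR NOT X   — absorption

NOT Y OR NOT X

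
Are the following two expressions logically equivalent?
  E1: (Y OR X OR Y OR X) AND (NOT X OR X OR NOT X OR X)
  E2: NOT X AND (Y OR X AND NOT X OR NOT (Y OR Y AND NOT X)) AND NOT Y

No

E1: (Y OR X OR Y OR X) AND (NOT X OR X OR NOT X OR X)
    = (Y OR X OR Y OR X) AND (NOT X OR X)   [idempotence]
    = Y OR X OR Y OR X   [complement / identity]
    = Y OR X   [idempotence]
E2: NOT X AND (Y OR X AND NOT X OR NOT (Y OR Y AND NOT X)) AND NOT Y
    = NOT X AND (Y OR NOT (Y OR Y AND NOT X)) AND NOT Y   [complement / identity]
    = NOT X AND (Y OR NOT Y) AND NOT Y   [absorption]
    = NOT X AND NOT Y   [complement / identity]
These differ: at X=1, Y=0, E1 = 1 but E2 = 0.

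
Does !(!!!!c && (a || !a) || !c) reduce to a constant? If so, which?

yes, False

!(!!!!c && (a || !a) || !c)
= !(!!!!c || !c)   (complement / identity)
= !(!!c || !c)   (double negation)
= !c && c   (De Morgan)
= false   (complement)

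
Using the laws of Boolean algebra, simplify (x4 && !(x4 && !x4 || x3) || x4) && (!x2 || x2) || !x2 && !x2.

(x4 && !(x4 && !x4 || x3) || x4) && (!x2 || x2) || !x2 && !x2
= (x4 && !x3 || x4) && (!x2 || x2) || !x2 && !x2   [complement / identity]
= x4 && !x3 || x4 || !x2 && !x2   [complement / identity]
= x4 && !x3 || x4 || !x2   [idempotence]
= x4 || !x2   [absorption]

x4 || !x2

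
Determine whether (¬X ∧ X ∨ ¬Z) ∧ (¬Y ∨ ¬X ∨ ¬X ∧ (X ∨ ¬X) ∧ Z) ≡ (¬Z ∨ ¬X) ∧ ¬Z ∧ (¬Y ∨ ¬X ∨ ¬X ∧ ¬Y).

Yes

E1: (¬X ∧ X ∨ ¬Z) ∧ (¬Y ∨ ¬X ∨ ¬X ∧ (X ∨ ¬X) ∧ Z)
    = ¬Z ∧ (¬Y ∨ ¬X ∨ ¬X ∧ (X ∨ ¬X) ∧ Z)   [complement / identity]
    = ¬Z ∧ (¬Y ∨ ¬X ∨ ¬X ∧ Z)   [complement / identity]
    = ¬Z ∧ (¬Y ∨ ¬X)   [absorption]
E2: (¬Z ∨ ¬X) ∧ ¬Z ∧ (¬Y ∨ ¬X ∨ ¬X ∧ ¬Y)
    = ¬Z ∧ (¬Y ∨ ¬X ∨ ¬X ∧ ¬Y)   [absorption]
    = ¬Z ∧ (¬Y ∨ ¬X)   [absorption]
Both reduce to ¬Z ∧ (¬Y ∨ ¬X), so they are equivalent.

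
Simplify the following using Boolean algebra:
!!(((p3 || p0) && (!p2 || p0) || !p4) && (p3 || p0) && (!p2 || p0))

p0 || p3 && !p2

!!(((p3 || p0) && (!p2 || p0) || !p4) && (p3 || p0) && (!p2 || p0))
= ((p3 || p0) && (!p2 || p0) || !p4) && (p3 || p0) && (!p2 || p0)   (double negation)
= (p3 || p0) && (!p2 || p0)   (absorption)
= p0 || p3 && !p2   (distribution)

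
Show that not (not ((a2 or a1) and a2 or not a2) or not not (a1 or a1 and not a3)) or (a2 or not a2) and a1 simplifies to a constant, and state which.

True

not (not ((a2 or a1) and a2 or not a2) or not not (a1 or a1 and not a3)) or (a2 or not a2) and a1
= not (not (a2 or not a2) or not not (a1 or a1 and not a3)) or (a2 or not a2) and a1
= not (not (a2 or not a2) or not not a1) or (a2 or not a2) and a1
= (a2 or not a2) and not a1 or (a2 or not a2) and a1
= a2 or not a2
= True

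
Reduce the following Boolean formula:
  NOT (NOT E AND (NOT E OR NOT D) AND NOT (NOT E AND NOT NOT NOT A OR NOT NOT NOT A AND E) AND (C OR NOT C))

NOT (NOT E AND (NOT E OR NOT D) AND NOT (NOT E AND NOT NOT NOT A OR NOT NOT NOT A AND E) AND (C OR NOT C))
= NOT (NOT E AND (NOT E OR NOT D) AND NOT NOT NOT NOT A AND (C OR NOT C))   — distribution
= NOT (NOT E AND NOT NOT NOT NOT A AND (C OR NOT C))   — absorption
= NOT (NOT E AND NOT NOT NOT NOT A)   — complement / identity
= NOT (NOT E AND NOT NOT A)   — double negation
= E OR NOT A   — De Morgan

E OR NOT A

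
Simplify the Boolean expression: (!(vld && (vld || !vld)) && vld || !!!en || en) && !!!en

!en

(!(vld && (vld || !vld)) && vld || !!!en || en) && !!!en
= (!(vld && (vld || !vld)) && vld || !en || en) && !!!en   [double negation]
= (!vld && vld || !en || en) && !!!en   [complement / identity]
= (!en || en) && !!!en   [complement / identity]
= !!!en   [complement / identity]
= !en   [double negation]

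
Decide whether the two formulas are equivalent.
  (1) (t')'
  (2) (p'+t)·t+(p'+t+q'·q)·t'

No

E1: (t')'
    = t   — double negation
E2: (p'+t)·t+(p'+t+q'·q)·t'
    = (p'+t)·t+(p'+t)·t'   — complement / identity
    = p'+t   — distribution
These differ: at p=0, q=0, t=0, E1 = 0 but E2 = 1.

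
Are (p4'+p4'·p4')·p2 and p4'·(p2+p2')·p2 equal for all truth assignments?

E1: (p4'+p4'·p4')·p2
    = (p4'+p4')·p2   [idempotence]
    = p4'·p2   [idempotence]
E2: p4'·(p2+p2')·p2
    = p4'·p2   [complement / identity]
Both reduce to p4'·p2, so they are equivalent.

Yes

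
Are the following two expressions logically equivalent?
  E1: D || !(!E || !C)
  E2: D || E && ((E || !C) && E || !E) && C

Yes

E1: D || !(!E || !C)
    = D || E && C
E2: D || E && ((E || !C) && E || !E) && C
    = D || E && (E || !E) && C
    = D || E && C
Both reduce to D || E && C, so they are equivalent.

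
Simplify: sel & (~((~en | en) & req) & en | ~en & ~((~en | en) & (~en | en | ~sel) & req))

sel & (~((~en | en) & req) & en | ~en & ~((~en | en) & (~en | en | ~sel) & req))
= sel & (~((~en | en) & req) & en | ~en & ~((~en | en) & req))   — absorption
= sel & ~((~en | en) & req)   — distribution
= sel & ~req   — complement / identity

sel & ~req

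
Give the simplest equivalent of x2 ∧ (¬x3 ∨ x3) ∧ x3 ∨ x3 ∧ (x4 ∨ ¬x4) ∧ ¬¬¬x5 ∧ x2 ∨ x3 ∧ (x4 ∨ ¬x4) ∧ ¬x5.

(x2 ∨ ¬x5) ∧ x3

x2 ∧ (¬x3 ∨ x3) ∧ x3 ∨ x3 ∧ (x4 ∨ ¬x4) ∧ ¬¬¬x5 ∧ x2 ∨ x3 ∧ (x4 ∨ ¬x4) ∧ ¬x5
= x2 ∧ (¬x3 ∨ x3) ∧ x3 ∨ x3 ∧ (x4 ∨ ¬x4) ∧ ¬x5 ∧ x2 ∨ x3 ∧ (x4 ∨ ¬x4) ∧ ¬x5   (double negation)
= x2 ∧ (¬x3 ∨ x3) ∧ x3 ∨ x3 ∧ (x4 ∨ ¬x4) ∧ ¬x5   (absorption)
= x2 ∧ x3 ∨ x3 ∧ (x4 ∨ ¬x4) ∧ ¬x5   (complement / identity)
= x2 ∧ x3 ∨ x3 ∧ ¬x5   (complement / identity)
= (x2 ∨ ¬x5) ∧ x3   (distribution)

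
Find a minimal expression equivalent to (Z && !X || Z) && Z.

Z

(Z && !X || Z) && Z
= Z && Z   (absorption)
= Z   (idempotence)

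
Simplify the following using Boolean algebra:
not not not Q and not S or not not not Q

not Q

not not not Q and not S or not not not Q
= not not not Q   (absorption)
= not Q   (double negation)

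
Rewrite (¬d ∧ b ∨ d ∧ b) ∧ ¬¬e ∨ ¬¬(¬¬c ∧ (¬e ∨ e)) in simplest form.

b ∧ e ∨ c

(¬d ∧ b ∨ d ∧ b) ∧ ¬¬e ∨ ¬¬(¬¬c ∧ (¬e ∨ e))
= (¬d ∧ b ∨ d ∧ b) ∧ ¬¬e ∨ ¬¬¬¬c   (complement / identity)
= (¬d ∧ b ∨ d ∧ b) ∧ ¬¬e ∨ ¬¬c   (double negation)
= b ∧ ¬¬e ∨ ¬¬c   (distribution)
= b ∧ ¬¬e ∨ c   (double negation)
= b ∧ e ∨ c   (double negation)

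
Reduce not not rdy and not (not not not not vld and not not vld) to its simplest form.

not not rdy and not (not not not not vld and not not vld)
= not not rdy and not (not not vld and not not vld)   (double negation)
= not not rdy and (not vld or not vld)   (De Morgan)
= rdy and (not vld or not vld)   (double negation)
= rdy and not vld   (idempotence)

rdy and not vld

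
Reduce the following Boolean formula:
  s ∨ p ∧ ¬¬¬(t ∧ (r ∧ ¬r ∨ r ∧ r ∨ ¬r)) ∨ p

s ∨ p ∧ ¬¬¬(t ∧ (r ∧ ¬r ∨ r ∧ r ∨ ¬r)) ∨ p
= s ∨ p ∧ ¬¬¬(t ∧ (r ∧ ¬r ∨ r ∨ ¬r)) ∨ p   [idempotence]
= s ∨ p ∧ ¬(t ∧ (r ∧ ¬r ∨ r ∨ ¬r)) ∨ p   [double negation]
= s ∨ p ∧ ¬(t ∧ (r ∨ ¬r)) ∨ p   [complement / identity]
= s ∨ p ∧ ¬t ∨ p   [complement / identity]
= s ∨ p   [absorption]

s ∨ p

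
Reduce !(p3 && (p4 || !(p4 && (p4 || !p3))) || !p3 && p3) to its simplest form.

!p3

!(p3 && (p4 || !(p4 && (p4 || !p3))) || !p3 && p3)
= !(p3 && (p4 || !p4) || !p3 && p3)
= !(p3 && (p4 || !p4))
= !p3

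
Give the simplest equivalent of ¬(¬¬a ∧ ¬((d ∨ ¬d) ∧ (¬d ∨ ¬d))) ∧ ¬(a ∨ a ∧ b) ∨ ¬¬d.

¬a ∨ d

¬(¬¬a ∧ ¬((d ∨ ¬d) ∧ (¬d ∨ ¬d))) ∧ ¬(a ∨ a ∧ b) ∨ ¬¬d
= ¬(¬¬a ∧ ¬((d ∨ ¬d) ∧ ¬d)) ∧ ¬(a ∨ a ∧ b) ∨ ¬¬d   (idempotence)
= ¬(¬¬a ∧ ¬¬d) ∧ ¬(a ∨ a ∧ b) ∨ ¬¬d   (complement / identity)
= ¬(¬¬a ∧ ¬¬d) ∧ ¬a ∨ ¬¬d   (absorption)
= (¬a ∨ ¬d) ∧ ¬a ∨ ¬¬d   (De Morgan)
= ¬a ∨ ¬¬d   (absorption)
= ¬a ∨ d   (double negation)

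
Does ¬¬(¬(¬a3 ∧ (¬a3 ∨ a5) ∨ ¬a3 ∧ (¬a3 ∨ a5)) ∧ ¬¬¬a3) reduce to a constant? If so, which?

yes, False

¬¬(¬(¬a3 ∧ (¬a3 ∨ a5) ∨ ¬a3 ∧ (¬a3 ∨ a5)) ∧ ¬¬¬a3)
= ¬¬(¬(¬a3 ∧ (¬a3 ∨ a5)) ∧ ¬¬¬a3)   [idempotence]
= ¬(¬a3 ∧ (¬a3 ∨ a5) ∨ ¬¬a3)   [De Morgan]
= ¬(¬a3 ∨ ¬¬a3)   [absorption]
= a3 ∧ ¬a3   [De Morgan]
= False   [complement]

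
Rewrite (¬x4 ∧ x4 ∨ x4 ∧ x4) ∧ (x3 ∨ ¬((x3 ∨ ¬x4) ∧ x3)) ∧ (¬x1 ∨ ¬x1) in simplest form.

x4 ∧ ¬x1

(¬x4 ∧ x4 ∨ x4 ∧ x4) ∧ (x3 ∨ ¬((x3 ∨ ¬x4) ∧ x3)) ∧ (¬x1 ∨ ¬x1)
= x4 ∧ (x3 ∨ ¬((x3 ∨ ¬x4) ∧ x3)) ∧ (¬x1 ∨ ¬x1)
= x4 ∧ (x3 ∨ ¬((x3 ∨ ¬x4) ∧ x3)) ∧ ¬x1
= x4 ∧ (x3 ∨ ¬x3) ∧ ¬x1
= x4 ∧ ¬x1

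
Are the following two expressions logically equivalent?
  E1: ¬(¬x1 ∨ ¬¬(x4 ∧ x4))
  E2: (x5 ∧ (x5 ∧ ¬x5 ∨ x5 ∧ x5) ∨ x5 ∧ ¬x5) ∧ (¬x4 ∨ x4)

No

E1: ¬(¬x1 ∨ ¬¬(x4 ∧ x4))
    = x1 ∧ ¬(x4 ∧ x4)   [De Morgan]
    = x1 ∧ ¬x4   [idempotence]
E2: (x5 ∧ (x5 ∧ ¬x5 ∨ x5 ∧ x5) ∨ x5 ∧ ¬x5) ∧ (¬x4 ∨ x4)
    = x5 ∧ (x5 ∧ ¬x5 ∨ x5 ∧ x5) ∨ x5 ∧ ¬x5   [complement / identity]
    = x5 ∧ x5 ∨ x5 ∧ ¬x5   [distribution]
    = x5   [distribution]
These differ: at x1=1, x4=0, x5=0, E1 = 1 but E2 = 0.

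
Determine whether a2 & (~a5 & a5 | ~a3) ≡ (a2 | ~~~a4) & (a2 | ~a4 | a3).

No

E1: a2 & (~a5 & a5 | ~a3)
    = a2 & ~a3   — complement / identity
E2: (a2 | ~~~a4) & (a2 | ~a4 | a3)
    = (a2 | ~a4) & (a2 | ~a4 | a3)   — double negation
    = a2 | ~a4   — absorption
These differ: at a2=0, a3=0, a4=0, a5=0, E1 = 0 but E2 = 1.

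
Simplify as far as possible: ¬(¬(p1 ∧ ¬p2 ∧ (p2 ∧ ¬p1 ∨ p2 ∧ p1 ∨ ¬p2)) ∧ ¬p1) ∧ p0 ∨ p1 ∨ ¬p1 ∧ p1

¬(¬(p1 ∧ ¬p2 ∧ (p2 ∧ ¬p1 ∨ p2 ∧ p1 ∨ ¬p2)) ∧ ¬p1) ∧ p0 ∨ p1 ∨ ¬p1 ∧ p1
= ¬(¬(p1 ∧ ¬p2 ∧ (p2 ∧ ¬p1 ∨ p2 ∧ p1 ∨ ¬p2)) ∧ ¬p1) ∧ p0 ∨ p1   — complement / identity
= ¬(¬(p1 ∧ ¬p2 ∧ (p2 ∨ ¬p2)) ∧ ¬p1) ∧ p0 ∨ p1   — distribution
= ¬(¬(p1 ∧ ¬p2) ∧ ¬p1) ∧ p0 ∨ p1   — complement / identity
= (p1 ∧ ¬p2 ∨ p1) ∧ p0 ∨ p1   — De Morgan
= p1 ∧ p0 ∨ p1   — absorption
= p1   — absorption

p1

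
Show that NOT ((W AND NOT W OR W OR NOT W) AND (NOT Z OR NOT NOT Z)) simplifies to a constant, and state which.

NOT ((W AND NOT W OR W OR NOT W) AND (NOT Z OR NOT NOT Z))
= NOT ((W OR NOT W) AND (NOT Z OR NOT NOT Z))   — complement / identity
= NOT (NOT Z OR NOT NOT Z)   — complement / identity
= Z AND NOT Z   — De Morgan
= FALSE   — complement

FALSE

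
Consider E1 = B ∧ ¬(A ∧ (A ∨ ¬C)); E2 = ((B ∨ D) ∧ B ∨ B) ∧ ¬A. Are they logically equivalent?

Yes

E1: B ∧ ¬(A ∧ (A ∨ ¬C))
    = B ∧ ¬A   (absorption)
E2: ((B ∨ D) ∧ B ∨ B) ∧ ¬A
    = (B ∨ B) ∧ ¬A   (absorption)
    = B ∧ ¬A   (idempotence)
Both reduce to B ∧ ¬A, so they are equivalent.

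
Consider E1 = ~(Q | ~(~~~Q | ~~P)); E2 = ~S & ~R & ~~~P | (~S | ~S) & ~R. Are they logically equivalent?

E1: ~(Q | ~(~~~Q | ~~P))
    = ~(Q | ~(~Q | ~~P))
    = ~(Q | Q & ~P)
    = ~Q
E2: ~S & ~R & ~~~P | (~S | ~S) & ~R
    = ~S & ~R & ~P | (~S | ~S) & ~R
    = ~S & ~R & ~P | ~S & ~R
    = ~S & ~R
These differ: at P=1, Q=0, R=0, S=1, E1 = 1 but E2 = 0.

No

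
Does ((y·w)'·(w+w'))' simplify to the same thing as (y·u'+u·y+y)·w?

Yes

E1: ((y·w)'·(w+w'))'
    = ((y·w)')'   [complement / identity]
    = y·w   [double negation]
E2: (y·u'+u·y+y)·w
    = (y+y)·w   [distribution]
    = y·w   [idempotence]
Both reduce to y·w, so they are equivalent.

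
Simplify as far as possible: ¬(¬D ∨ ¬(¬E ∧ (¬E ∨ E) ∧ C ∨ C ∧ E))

D ∧ C

¬(¬D ∨ ¬(¬E ∧ (¬E ∨ E) ∧ C ∨ C ∧ E))
= ¬(¬D ∨ ¬(¬E ∧ C ∨ C ∧ E))   [complement / identity]
= ¬(¬D ∨ ¬C)   [distribution]
= D ∧ C   [De Morgan]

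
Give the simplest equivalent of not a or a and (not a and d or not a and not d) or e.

not a or e

not a or a and (not a and d or not a and not d) or e
= not a or a and not a or e
= not a or e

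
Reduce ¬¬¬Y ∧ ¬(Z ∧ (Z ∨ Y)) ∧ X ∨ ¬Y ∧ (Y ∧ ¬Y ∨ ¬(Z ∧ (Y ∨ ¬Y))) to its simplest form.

¬¬¬Y ∧ ¬(Z ∧ (Z ∨ Y)) ∧ X ∨ ¬Y ∧ (Y ∧ ¬Y ∨ ¬(Z ∧ (Y ∨ ¬Y)))
= ¬Y ∧ ¬(Z ∧ (Z ∨ Y)) ∧ X ∨ ¬Y ∧ (Y ∧ ¬Y ∨ ¬(Z ∧ (Y ∨ ¬Y)))   (double negation)
= ¬Y ∧ ¬Z ∧ X ∨ ¬Y ∧ (Y ∧ ¬Y ∨ ¬(Z ∧ (Y ∨ ¬Y)))   (absorption)
= ¬Y ∧ ¬Z ∧ X ∨ ¬Y ∧ ¬(Z ∧ (Y ∨ ¬Y))   (complement / identity)
= ¬Y ∧ ¬Z ∧ X ∨ ¬Y ∧ ¬Z   (complement / identity)
= ¬Y ∧ ¬Z   (absorption)

¬Y ∧ ¬Z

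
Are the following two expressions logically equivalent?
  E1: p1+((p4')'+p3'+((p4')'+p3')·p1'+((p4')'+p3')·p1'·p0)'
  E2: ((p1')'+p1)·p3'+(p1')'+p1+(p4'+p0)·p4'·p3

E1: p1+((p4')'+p3'+((p4')'+p3')·p1'+((p4')'+p3')·p1'·p0)'
    = p1+((p4')'+p3'+((p4')'+p3')·p1')'
    = p1+((p4')'+p3')'
    = p1+p4'·p3
E2: ((p1')'+p1)·p3'+(p1')'+p1+(p4'+p0)·p4'·p3
    = (p1')'+p1+(p4'+p0)·p4'·p3
    = (p1')'+p1+p4'·p3
    = p1+p1+p4'·p3
    = p1+p4'·p3
Both reduce to p1+p4'·p3, so they are equivalent.

Yes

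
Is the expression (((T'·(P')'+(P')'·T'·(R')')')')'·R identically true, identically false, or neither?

neither

(((T'·(P')'+(P')'·T'·(R')')')')'·R
= ((((T'+T'·(R')')·(P')')')')'·R   [distribution]
= ((T'+T'·(R')')·(P')')'·R   [double negation]
= ((T'+T'·R)·(P')')'·R   [double negation]
= (T'·(P')')'·R   [absorption]
= (T+P')·R   [De Morgan]
This depends on P, R, T, so it is not a constant.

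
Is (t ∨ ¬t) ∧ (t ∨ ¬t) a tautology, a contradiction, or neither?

tautology

(t ∨ ¬t) ∧ (t ∨ ¬t)
= t ∨ ¬t   — idempotence
= True   — complement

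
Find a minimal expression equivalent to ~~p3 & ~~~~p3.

p3

~~p3 & ~~~~p3
= ~~p3 & ~~p3   — double negation
= ~~p3   — idempotence
= p3   — double negation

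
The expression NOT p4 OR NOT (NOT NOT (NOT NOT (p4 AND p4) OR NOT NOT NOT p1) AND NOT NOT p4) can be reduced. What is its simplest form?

NOT p4 OR NOT (NOT NOT (NOT NOT (p4 AND p4) OR NOT NOT NOT p1) AND NOT NOT p4)
= NOT p4 OR NOT (NOT NOT (NOT NOT (p4 AND p4) OR NOT p1) AND NOT NOT p4)   [double negation]
= NOT p4 OR NOT (NOT NOT (p4 AND p4) OR NOT p1) OR NOT p4   [De Morgan]
= NOT p4 OR NOT (NOT NOT p4 OR NOT p1) OR NOT p4   [idempotence]
= NOT p4 OR NOT p4 AND p1 OR NOT p4   [De Morgan]
= NOT p4 OR NOT p4   [absorption]
= NOT p4   [idempotence]

NOT p4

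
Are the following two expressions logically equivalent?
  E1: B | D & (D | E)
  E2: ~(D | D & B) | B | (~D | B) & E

E1: B | D & (D | E)
    = B | D   (absorption)
E2: ~(D | D & B) | B | (~D | B) & E
    = ~D | B | (~D | B) & E   (absorption)
    = ~D | B   (absorption)
These differ: at B=0, D=1, E=0, E1 = 1 but E2 = 0.

No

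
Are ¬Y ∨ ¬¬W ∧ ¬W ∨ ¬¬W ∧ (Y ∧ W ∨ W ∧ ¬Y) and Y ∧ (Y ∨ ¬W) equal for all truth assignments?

No

E1: ¬Y ∨ ¬¬W ∧ ¬W ∨ ¬¬W ∧ (Y ∧ W ∨ W ∧ ¬Y)
    = ¬Y ∨ ¬¬W ∧ ¬W ∨ ¬¬W ∧ W
    = ¬Y ∨ ¬¬W
    = ¬Y ∨ W
E2: Y ∧ (Y ∨ ¬W)
    = Y
These differ: at W=0, Y=0, E1 = 1 but E2 = 0.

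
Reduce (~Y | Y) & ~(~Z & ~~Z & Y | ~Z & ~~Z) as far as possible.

(~Y | Y) & ~(~Z & ~~Z & Y | ~Z & ~~Z)
= ~(~Z & ~~Z & Y | ~Z & ~~Z)   — complement / identity
= ~(~Z & ~~Z)   — absorption
= Z | ~Z   — De Morgan
= 1   — complement

1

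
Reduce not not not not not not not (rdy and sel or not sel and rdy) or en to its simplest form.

not rdy or en

not not not not not not not (rdy and sel or not sel and rdy) or en
= not not not not not not not rdy or en   [distribution]
= not not not not not rdy or en   [double negation]
= not not not rdy or en   [double negation]
= not rdy or en   [double negation]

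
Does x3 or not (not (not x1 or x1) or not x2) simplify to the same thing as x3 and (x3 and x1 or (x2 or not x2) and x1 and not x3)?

No

E1: x3 or not (not (not x1 or x1) or not x2)
    = x3 or (not x1 or x1) and x2   (De Morgan)
    = x3 or x2   (complement / identity)
E2: x3 and (x3 and x1 or (x2 or not x2) and x1 and not x3)
    = x3 and (x3 and x1 or x1 and not x3)   (complement / identity)
    = x3 and x1   (distribution)
These differ: at x1=0, x2=1, x3=1, E1 = 1 but E2 = 0.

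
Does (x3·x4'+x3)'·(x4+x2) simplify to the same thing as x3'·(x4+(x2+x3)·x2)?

Yes

E1: (x3·x4'+x3)'·(x4+x2)
    = x3'·(x4+x2)   (absorption)
E2: x3'·(x4+(x2+x3)·x2)
    = x3'·(x4+x2)   (absorption)
Both reduce to x3'·(x4+x2), so they are equivalent.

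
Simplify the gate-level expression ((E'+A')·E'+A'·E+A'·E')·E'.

E'

((E'+A')·E'+A'·E+A'·E')·E'
= (E'+A'·E+A'·E')·E'   — absorption
= (E'+A')·E'   — distribution
= E'   — absorption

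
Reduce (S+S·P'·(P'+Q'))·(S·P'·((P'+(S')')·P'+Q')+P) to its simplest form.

(S+S·P'·(P'+Q'))·(S·P'·((P'+(S')')·P'+Q')+P)
= (S+S·P'·(P'+Q'))·(S·P'·((P'+S)·P'+Q')+P)   — double negation
= (S+S·P'·(P'+Q'))·(S·P'·(P'+Q')+P)   — absorption
= S·P+S·P'·(P'+Q')   — distribution
= (P+P'·(P'+Q'))·S   — distribution
= (P+P')·S   — absorption
= S   — complement / identity

S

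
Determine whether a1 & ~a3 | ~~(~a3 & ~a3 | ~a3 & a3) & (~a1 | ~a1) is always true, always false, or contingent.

contingent

a1 & ~a3 | ~~(~a3 & ~a3 | ~a3 & a3) & (~a1 | ~a1)
= a1 & ~a3 | ~~(~a3 & ~a3 | ~a3 & a3) & ~a1   (idempotence)
= a1 & ~a3 | ~~~a3 & ~a1   (distribution)
= a1 & ~a3 | ~a3 & ~a1   (double negation)
= ~a3   (distribution)
This depends on a3, so it is not a constant.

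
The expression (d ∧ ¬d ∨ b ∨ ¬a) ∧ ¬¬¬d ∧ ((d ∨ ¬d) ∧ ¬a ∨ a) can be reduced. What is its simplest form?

(d ∧ ¬d ∨ b ∨ ¬a) ∧ ¬¬¬d ∧ ((d ∨ ¬d) ∧ ¬a ∨ a)
= (b ∨ ¬a) ∧ ¬¬¬d ∧ ((d ∨ ¬d) ∧ ¬a ∨ a)   — complement / identity
= (b ∨ ¬a) ∧ ¬¬¬d ∧ (¬a ∨ a)   — complement / identity
= (b ∨ ¬a) ∧ ¬d ∧ (¬a ∨ a)   — double negation
= (b ∨ ¬a) ∧ ¬d   — complement / identity

(b ∨ ¬a) ∧ ¬d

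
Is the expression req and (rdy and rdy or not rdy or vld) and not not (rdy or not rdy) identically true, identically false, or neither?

req and (rdy and rdy or not rdy or vld) and not not (rdy or not rdy)
= req and (rdy and rdy or not rdy or vld) and (rdy or not rdy)   [double negation]
= req and (rdy or not rdy or vld) and (rdy or not rdy)   [idempotence]
= req and (rdy or not rdy)   [absorption]
= req   [complement / identity]
This depends on req, so it is not a constant.

neither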